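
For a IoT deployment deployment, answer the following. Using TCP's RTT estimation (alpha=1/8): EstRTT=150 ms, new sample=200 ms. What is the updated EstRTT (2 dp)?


Given: EstRTT = 150 ms, SampleRTT = 200 ms, alpha = 1/8
New EstRTT = (1 - alpha) * EstRTT + alpha * SampleRTT
(7/8) * 150 = 131.25
(1/8) * 200 = 25
New EstRTT = 131.25 + 25 = 156.25 ms -> 156.25 ms (2 dp)

156.25


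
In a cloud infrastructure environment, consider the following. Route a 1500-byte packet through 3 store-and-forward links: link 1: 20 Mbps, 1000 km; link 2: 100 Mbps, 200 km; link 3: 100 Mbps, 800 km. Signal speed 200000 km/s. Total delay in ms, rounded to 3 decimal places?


Packet = 1500 bytes = 12000 bits. Store-and-forward: sum (t_trans + t_prop) per link.
Link 1: t_trans = 12000/(20*10^6) s = 0.6000 ms; t_prop = 1000/200000 s = 5.0000 ms; subtotal = 5.6000 ms
Link 2: t_trans = 12000/(100*10^6) s = 0.1200 ms; t_prop = 200/200000 s = 1.0000 ms; subtotal = 1.1200 ms
Link 3: t_trans = 12000/(100*10^6) s = 0.1200 ms; t_prop = 800/200000 s = 4.0000 ms; subtotal = 4.1200 ms
End-to-end = 5.6000 + 1.1200 + 4.1200 = 10.8400 ms -> 10.840 ms (3 dp)

10.840


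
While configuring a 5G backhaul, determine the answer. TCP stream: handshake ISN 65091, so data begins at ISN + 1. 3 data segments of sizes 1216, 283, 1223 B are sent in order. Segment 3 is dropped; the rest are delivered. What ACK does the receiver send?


SYN uses sequence number 65091; first data byte = ISN + 1 = 65092.
Segment 1: SEQ = 65092, len = 1216 B, covers [65092, 66307]
Segment 2: SEQ = 66308, len = 283 B, covers [66308, 66590]
Segment 3: SEQ = 66591, len = 1223 B, covers [66591, 67813] [LOST]
In-order data received: bytes [65092, 66590] (segments 1..2).
Segment 3 missing -> gap begins at byte 66591.
Cumulative ACK = next expected in-order byte = 65092 + 1216 + 283 = 66591

66591


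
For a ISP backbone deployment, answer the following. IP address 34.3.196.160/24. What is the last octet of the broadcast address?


Given: IP = 34.3.196.160, prefix = /24
Host bits = 32 - 24 = 8
Network last octet = 160 AND mask = 0
Host part size = 2^8 - 1 = 255
Broadcast last octet = 0 OR 255 = 255

255


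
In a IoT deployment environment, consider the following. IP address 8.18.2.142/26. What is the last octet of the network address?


Given: IP = 8.18.2.142, prefix = /26
Subnet mask = 255.255.255.192
Last octet of IP: 142
Last octet of mask: 192
Network last octet = 142 AND 192 = 128

128


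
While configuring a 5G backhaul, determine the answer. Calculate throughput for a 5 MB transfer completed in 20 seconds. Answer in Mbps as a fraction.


Given: file = 5 MB, time = 20 s
File in Mb = 5 * 8 = 40 Mb
Throughput = 40 / 20 Mbps
Throughput = 2 Mbps

2


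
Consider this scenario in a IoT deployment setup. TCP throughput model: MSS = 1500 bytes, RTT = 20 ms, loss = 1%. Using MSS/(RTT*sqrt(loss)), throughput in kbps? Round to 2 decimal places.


Given: MSS = 1500 bytes, RTT = 20 ms, loss = 1%
RTT in seconds = 20 / 1000 = 0.02
Loss rate = 1% = 0.01
sqrt(loss) = sqrt(0.01) = 0.1
Throughput (bytes/s) = 1500 / (0.02 * 0.1) = 750000.0000
Throughput (kbps) = 750000.0000 * 8 / 1000 = 6000.000000 -> 6000.00 kbps (2 dp)

6000.00


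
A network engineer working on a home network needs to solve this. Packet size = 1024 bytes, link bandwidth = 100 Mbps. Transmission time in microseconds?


Given: packet = 1024 bytes, bandwidth = 100 Mbps
Packet in bits = 1024 * 8 = 8192 bits
Bandwidth = 100 * 10^6 = 100000000 bps
Time = 8192 / 100000000 seconds
Time in us = 8192 * 10^6 / 100000000 = 81.92

81.92


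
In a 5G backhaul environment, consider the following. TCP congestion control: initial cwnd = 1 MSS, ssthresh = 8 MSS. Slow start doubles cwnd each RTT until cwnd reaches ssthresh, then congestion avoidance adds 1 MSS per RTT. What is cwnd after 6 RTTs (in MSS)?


RTT 0: cwnd = 1 MSS (initial)
RTT 1: cwnd = 2 MSS (slow start, doubled)
RTT 2: cwnd = 4 MSS (slow start, doubled)
RTT 3: cwnd = 8 MSS (slow start, doubled)
RTT 4: cwnd = 9 MSS (congestion avoidance, +1)
RTT 5: cwnd = 10 MSS (congestion avoidance, +1)
RTT 6: cwnd = 11 MSS (congestion avoidance, +1)

11


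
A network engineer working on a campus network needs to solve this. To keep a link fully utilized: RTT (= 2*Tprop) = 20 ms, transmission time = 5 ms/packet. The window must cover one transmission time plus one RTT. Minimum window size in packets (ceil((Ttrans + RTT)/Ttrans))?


Given: Ttrans = 5 ms, RTT = 20 ms (= 2 * Tprop, Tprop = 10 ms)
Time until first ACK returns = Ttrans + RTT = 5 + 20 = 25 ms
Need W * Ttrans >= Ttrans + RTT  ->  W >= (Ttrans + RTT) / Ttrans
(Ttrans + RTT) / Ttrans = 25 / 5 = 5
W_min = ceil(5) = 5

5


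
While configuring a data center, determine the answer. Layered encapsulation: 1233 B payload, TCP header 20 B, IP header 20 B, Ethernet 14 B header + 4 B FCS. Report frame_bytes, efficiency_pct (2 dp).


TCP segment = 1233 + 20 = 1253 B
IP packet = 1253 + 20 = 1273 B
Ethernet frame = 1273 + 14 + 4 = 1291 B
Efficiency = app / frame = 1233 / 1291 = 0.955074 = 95.5074% -> 95.51% (2 dp)

1291, 95.51


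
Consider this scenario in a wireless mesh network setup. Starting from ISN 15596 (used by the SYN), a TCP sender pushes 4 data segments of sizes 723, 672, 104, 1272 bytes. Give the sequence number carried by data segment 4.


The SYN occupies sequence number ISN = 15596, so the first data byte is ISN + 1 = 15597.
SEQ of data segment i = (ISN + 1) + sum of payload sizes of segments 1..i-1.
Segment 1: SEQ = 15597, payload = 723 bytes
Segment 2: SEQ = 16320, payload = 672 bytes
Segment 3: SEQ = 16992, payload = 104 bytes
Segment 4: SEQ = 17096, payload = 1272 bytes
SEQ of segment 4 = 15597 + 723 + 672 + 104 = 17096

17096


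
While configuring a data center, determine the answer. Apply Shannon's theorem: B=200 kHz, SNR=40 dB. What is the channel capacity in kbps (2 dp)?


Given: B = 200 kHz, SNR = 40 dB
SNR linear = 10^(40/10) = 10000
1 + SNR = 10001
log2(10001) = 13.2878566418
C = 200 * 1000 * 13.2878566418 = 2657571.3284 bps
C = 2657.571328 kbps -> 2657.57 kbps (2 dp)

2657.57


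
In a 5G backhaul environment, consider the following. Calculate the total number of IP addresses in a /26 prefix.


Given: CIDR prefix /26
Host bits = 32 - 26 = 6
Total addresses = 2^6 = 64

64


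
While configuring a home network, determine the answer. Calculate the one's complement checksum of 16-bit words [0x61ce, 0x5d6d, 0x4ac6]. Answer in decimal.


Given words: [0x61ce, 0x5d6d, 0x4ac6]
Step 1: Sum all words
Raw sum = 25038 + 23917 + 19142 = 68097
Step 2: Fold carry: (2561 + 1) = 2562
One's complement = ~2562 & 0xFFFF = 62973

62973


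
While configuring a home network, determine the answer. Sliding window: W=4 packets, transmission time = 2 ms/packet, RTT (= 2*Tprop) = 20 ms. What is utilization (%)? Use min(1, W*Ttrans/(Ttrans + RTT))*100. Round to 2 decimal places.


Given: W = 4, Ttrans = 2 ms, RTT = 20 ms (= 2 * Tprop, Tprop = 10 ms)
Cycle time = Ttrans + RTT = 2 + 20 = 22 ms (first packet sent until its ACK returns)
W * Ttrans = 4 * 2 = 8 ms of sending per cycle
W * Ttrans / (Ttrans + RTT) = 8 / 22 = 0.363636
U = min(1, 0.363636) = 0.363636
U% = 36.36%

36.36


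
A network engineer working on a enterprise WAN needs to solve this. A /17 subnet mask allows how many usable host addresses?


Given: subnet mask /17
Host bits = 32 - 17 = 15
Total addresses = 2^15 = 32768
Usable hosts = 32768 - 2 (network + broadcast) = 32766

32766


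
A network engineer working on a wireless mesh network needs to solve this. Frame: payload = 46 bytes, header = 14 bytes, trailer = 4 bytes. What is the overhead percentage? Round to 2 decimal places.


Given: payload = 46 B, header = 14 B, trailer = 4 B
Overhead bytes = header + trailer = 14 + 4 = 18
Total frame = payload + overhead = 46 + 18 = 64
Overhead % = 18 / 64 * 100 = 28.1250% -> 28.13% (2 dp)

28.13


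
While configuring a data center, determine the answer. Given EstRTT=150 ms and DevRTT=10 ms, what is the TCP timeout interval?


Given: EstRTT = 150 ms, DevRTT = 10 ms
Timeout = EstRTT + 4 * DevRTT
4 * DevRTT = 4 * 10 = 40
Timeout = 150 + 40 = 190 ms

190


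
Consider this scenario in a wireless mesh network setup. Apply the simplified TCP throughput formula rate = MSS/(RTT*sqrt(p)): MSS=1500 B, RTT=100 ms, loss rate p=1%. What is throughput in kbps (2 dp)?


Given: MSS = 1500 bytes, RTT = 100 ms, loss = 1%
RTT in seconds = 100 / 1000 = 0.1
Loss rate = 1% = 0.01
sqrt(loss) = sqrt(0.01) = 0.1
Throughput (bytes/s) = 1500 / (0.1 * 0.1) = 150000.0000
Throughput (kbps) = 150000.0000 * 8 / 1000 = 1200.000000 -> 1200.00 kbps (2 dp)

1200.00


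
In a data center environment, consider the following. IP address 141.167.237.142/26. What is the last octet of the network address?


Given: IP = 141.167.237.142, prefix = /26
Subnet mask = 255.255.255.192
Last octet of IP: 142
Last octet of mask: 192
Network last octet = 142 AND 192 = 128

128


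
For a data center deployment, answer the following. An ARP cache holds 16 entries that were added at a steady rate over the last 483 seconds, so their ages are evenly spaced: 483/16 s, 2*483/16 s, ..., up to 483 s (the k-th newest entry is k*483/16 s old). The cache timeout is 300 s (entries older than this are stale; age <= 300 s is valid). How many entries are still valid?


Ages are k * 483/16 s for k = 1..16 (spacing = 30.1875 s).
Entry k is valid iff k * 483/16 <= 300 iff k <= 16 * 300 / 483 = 9.9379
n_valid = floor(9.9379) = 9
(n_stale = 16 - 9 = 7)

9


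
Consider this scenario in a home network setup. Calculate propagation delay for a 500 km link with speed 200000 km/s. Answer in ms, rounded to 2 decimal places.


Given: distance = 500 km, speed = 200000 km/s
Delay = distance / speed = 500 / 200000 seconds
Delay in ms = 500 * 1000 / 200000
Delay = 2.5000 ms
Rounded to 2 dp = 2.50 ms

2.50


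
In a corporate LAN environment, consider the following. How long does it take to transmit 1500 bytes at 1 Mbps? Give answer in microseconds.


Given: packet = 1500 bytes, bandwidth = 1 Mbps
Packet in bits = 1500 * 8 = 12000 bits
Bandwidth = 1 * 10^6 = 1000000 bps
Time = 12000 / 1000000 seconds
Time in us = 12000 * 10^6 / 1000000 = 12000

12000


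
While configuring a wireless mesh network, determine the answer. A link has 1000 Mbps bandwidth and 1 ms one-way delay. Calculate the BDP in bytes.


Given: bandwidth = 1000 Mbps, delay = 1 ms
BDP in bits = 1000 * 10^6 * 1 / 1000
BDP in bits = 1000000
BDP in bytes = 1000000 / 8 = 125000

125000


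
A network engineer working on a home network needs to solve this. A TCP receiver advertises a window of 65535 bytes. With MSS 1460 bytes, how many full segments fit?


Given: RWND = 65535 bytes, MSS = 1460 bytes
Full segments = floor(RWND / MSS)
Full segments = floor(65535 / 1460)
Full segments = floor(44.887) = 44

44


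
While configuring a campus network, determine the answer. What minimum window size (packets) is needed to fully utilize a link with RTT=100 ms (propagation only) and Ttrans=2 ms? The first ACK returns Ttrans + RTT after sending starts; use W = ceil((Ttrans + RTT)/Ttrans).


Given: Ttrans = 2 ms, RTT = 100 ms (= 2 * Tprop, Tprop = 50 ms)
Time until first ACK returns = Ttrans + RTT = 2 + 100 = 102 ms
Need W * Ttrans >= Ttrans + RTT  ->  W >= (Ttrans + RTT) / Ttrans
(Ttrans + RTT) / Ttrans = 102 / 2 = 51
W_min = ceil(51) = 51

51


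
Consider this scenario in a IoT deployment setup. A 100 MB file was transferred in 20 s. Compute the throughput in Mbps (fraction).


Given: file = 100 MB, time = 20 s
File in Mb = 100 * 8 = 800 Mb
Throughput = 800 / 20 Mbps
Throughput = 40 Mbps

40


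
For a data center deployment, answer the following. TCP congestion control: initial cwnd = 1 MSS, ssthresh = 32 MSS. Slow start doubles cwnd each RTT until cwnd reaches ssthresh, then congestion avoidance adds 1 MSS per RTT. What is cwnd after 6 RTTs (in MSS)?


RTT 0: cwnd = 1 MSS (initial)
RTT 1: cwnd = 2 MSS (slow start, doubled)
RTT 2: cwnd = 4 MSS (slow start, doubled)
RTT 3: cwnd = 8 MSS (slow start, doubled)
RTT 4: cwnd = 16 MSS (slow start, doubled)
RTT 5: cwnd = 32 MSS (slow start, doubled)
RTT 6: cwnd = 33 MSS (congestion avoidance, +1)

33


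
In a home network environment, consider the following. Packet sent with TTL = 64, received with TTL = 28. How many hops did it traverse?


Given: initial TTL = 64, received TTL = 28
Hops = initial TTL - received TTL
Hops = 64 - 28 = 36

36


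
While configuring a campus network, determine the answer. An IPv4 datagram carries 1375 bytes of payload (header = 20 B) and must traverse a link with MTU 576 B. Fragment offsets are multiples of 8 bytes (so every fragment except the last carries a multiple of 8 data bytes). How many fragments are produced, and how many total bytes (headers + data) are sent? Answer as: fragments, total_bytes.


Max data per non-final fragment = floor((MTU - header)/8)*8 = floor((576 - 20)/8)*8 = floor(556/8)*8 = 552 B
Final fragment needs no 8-byte alignment: it can carry up to MTU - header = 556 B
Non-final fragments needed = ceil((payload - 556) / 552) = ceil(819/552) = ceil(1.4837) = 2
Number of fragments = 2 + 1 = 3
Fragment sizes (data): 2 * 552 B + 271 B (last, 271 <= 556 OK)
Total bytes sent = payload + n_frags * header = 1375 + 3*20 = 1375 + 60 = 1435 B

3, 1435


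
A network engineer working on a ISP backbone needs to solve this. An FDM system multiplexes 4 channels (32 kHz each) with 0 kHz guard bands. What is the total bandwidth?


Given: 4 channels, 32 kHz each, guard = 0 kHz
Channel bandwidth = 4 * 32 = 128 kHz
Guard bands = 3 gaps * 0 kHz = 0 kHz
Total = 128 + 0 = 128 kHz

128


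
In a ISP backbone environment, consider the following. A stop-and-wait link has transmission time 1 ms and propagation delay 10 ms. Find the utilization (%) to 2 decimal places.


Given: Ttrans = 1 ms, Tprop = 10 ms
RTT = 2 * Tprop = 2 * 10 = 20 ms
U = Ttrans / (Ttrans + RTT)
U = 1 / (1 + 20)
U = 1 / 21 = 0.047619
U% = 4.76%

4.76


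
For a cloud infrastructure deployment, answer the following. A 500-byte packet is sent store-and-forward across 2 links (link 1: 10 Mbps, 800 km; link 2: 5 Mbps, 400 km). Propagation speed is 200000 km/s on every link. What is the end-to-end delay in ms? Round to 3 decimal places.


Packet = 500 bytes = 4000 bits. Store-and-forward: sum (t_trans + t_prop) per link.
Link 1: t_trans = 4000/(10*10^6) s = 0.4000 ms; t_prop = 800/200000 s = 4.0000 ms; subtotal = 4.4000 ms
Link 2: t_trans = 4000/(5*10^6) s = 0.8000 ms; t_prop = 400/200000 s = 2.0000 ms; subtotal = 2.8000 ms
End-to-end = 4.4000 + 2.8000 = 7.2000 ms -> 7.200 ms (3 dp)

7.200


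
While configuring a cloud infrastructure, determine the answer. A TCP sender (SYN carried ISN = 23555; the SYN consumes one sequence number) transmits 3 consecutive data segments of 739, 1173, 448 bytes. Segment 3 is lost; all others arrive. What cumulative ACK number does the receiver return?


SYN uses sequence number 23555; first data byte = ISN + 1 = 23556.
Segment 1: SEQ = 23556, len = 739 B, covers [23556, 24294]
Segment 2: SEQ = 24295, len = 1173 B, covers [24295, 25467]
Segment 3: SEQ = 25468, len = 448 B, covers [25468, 25915] [LOST]
In-order data received: bytes [23556, 25467] (segments 1..2).
Segment 3 missing -> gap begins at byte 25468.
Cumulative ACK = next expected in-order byte = 23556 + 739 + 1173 = 25468

25468


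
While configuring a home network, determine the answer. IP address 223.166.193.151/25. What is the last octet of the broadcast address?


Given: IP = 223.166.193.151, prefix = /25
Host bits = 32 - 25 = 7
Network last octet = 151 AND mask = 128
Host part size = 2^7 - 1 = 127
Broadcast last octet = 128 OR 127 = 255

255


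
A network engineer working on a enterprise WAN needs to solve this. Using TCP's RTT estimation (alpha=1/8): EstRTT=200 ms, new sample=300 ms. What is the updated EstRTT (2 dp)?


Given: EstRTT = 200 ms, SampleRTT = 300 ms, alpha = 1/8
New EstRTT = (1 - alpha) * EstRTT + alpha * SampleRTT
(7/8) * 200 = 175
(1/8) * 300 = 37.5
New EstRTT = 175 + 37.5 = 212.5 ms -> 212.50 ms (2 dp)

212.50


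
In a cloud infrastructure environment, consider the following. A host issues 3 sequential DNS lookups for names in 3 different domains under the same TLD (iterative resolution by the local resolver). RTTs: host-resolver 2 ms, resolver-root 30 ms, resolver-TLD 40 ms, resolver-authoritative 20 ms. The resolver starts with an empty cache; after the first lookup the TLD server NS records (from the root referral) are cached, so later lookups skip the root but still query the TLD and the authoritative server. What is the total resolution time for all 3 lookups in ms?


Lookup 1 (cold cache): local + root + TLD + auth = 2 + 30 + 40 + 20 = 92 ms
Lookups 2..3 (TLD NS cached -> skip root; new domain -> still ask TLD and auth): local + TLD + auth = 2 + 40 + 20 = 62 ms each
Remaining 2 lookups: 2 * 62 = 124 ms
Total = 92 + 124 = 216 ms

216


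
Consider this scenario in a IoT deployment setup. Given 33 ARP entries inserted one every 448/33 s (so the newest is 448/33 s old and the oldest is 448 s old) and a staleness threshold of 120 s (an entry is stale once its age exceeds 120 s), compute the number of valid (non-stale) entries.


Ages are k * 448/33 s for k = 1..33 (spacing = 13.5758 s).
Entry k is valid iff k * 448/33 <= 120 iff k <= 33 * 120 / 448 = 8.8393
n_valid = floor(8.8393) = 8
(n_stale = 33 - 8 = 25)

8


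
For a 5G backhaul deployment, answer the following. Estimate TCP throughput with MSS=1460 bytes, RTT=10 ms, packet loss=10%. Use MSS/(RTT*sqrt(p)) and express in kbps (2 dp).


Given: MSS = 1460 bytes, RTT = 10 ms, loss = 10%
RTT in seconds = 10 / 1000 = 0.01
Loss rate = 10% = 0.1
sqrt(loss) = sqrt(0.1) = 0.316227766017
Throughput (bytes/s) = 1460 / (0.01 * 0.316227766017) = 461692.5384
Throughput (kbps) = 461692.5384 * 8 / 1000 = 3693.540307 -> 3693.54 kbps (2 dp)

3693.54


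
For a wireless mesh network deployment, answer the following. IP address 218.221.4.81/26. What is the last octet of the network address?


Given: IP = 218.221.4.81, prefix = /26
Subnet mask = 255.255.255.192
Last octet of IP: 81
Last octet of mask: 192
Network last octet = 81 AND 192 = 64

64


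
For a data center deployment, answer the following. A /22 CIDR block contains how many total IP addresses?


Given: CIDR prefix /22
Host bits = 32 - 22 = 10
Total addresses = 2^10 = 1024

1024


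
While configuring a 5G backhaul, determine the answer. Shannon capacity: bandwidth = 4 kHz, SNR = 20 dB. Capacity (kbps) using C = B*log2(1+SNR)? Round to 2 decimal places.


Given: B = 4 kHz, SNR = 20 dB
SNR linear = 10^(20/10) = 100
1 + SNR = 101
log2(101) = 6.6582114828
C = 4 * 1000 * 6.6582114828 = 26632.8459 bps
C = 26.632846 kbps -> 26.63 kbps (2 dp)

26.63


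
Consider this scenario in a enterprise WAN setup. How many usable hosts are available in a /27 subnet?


Given: subnet mask /27
Host bits = 32 - 27 = 5
Total addresses = 2^5 = 32
Usable hosts = 32 - 2 (network + broadcast) = 30

30


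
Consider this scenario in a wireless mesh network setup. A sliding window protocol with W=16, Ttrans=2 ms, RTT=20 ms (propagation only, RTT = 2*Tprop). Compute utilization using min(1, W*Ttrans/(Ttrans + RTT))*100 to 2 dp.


Given: W = 16, Ttrans = 2 ms, RTT = 20 ms (= 2 * Tprop, Tprop = 10 ms)
Cycle time = Ttrans + RTT = 2 + 20 = 22 ms (first packet sent until its ACK returns)
W * Ttrans = 16 * 2 = 32 ms of sending per cycle
W * Ttrans / (Ttrans + RTT) = 32 / 22 = 1.454545
U = min(1, 1.454545) = 1.000000
U% = 100.00%

100.00


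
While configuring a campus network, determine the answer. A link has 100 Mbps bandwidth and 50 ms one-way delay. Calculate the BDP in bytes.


Given: bandwidth = 100 Mbps, delay = 50 ms
BDP in bits = 100 * 10^6 * 50 / 1000
BDP in bits = 5000000
BDP in bytes = 5000000 / 8 = 625000

625000


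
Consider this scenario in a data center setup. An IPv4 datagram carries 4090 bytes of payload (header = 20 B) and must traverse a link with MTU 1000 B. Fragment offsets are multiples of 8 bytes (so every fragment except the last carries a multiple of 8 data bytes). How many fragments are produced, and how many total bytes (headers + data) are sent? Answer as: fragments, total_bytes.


Max data per non-final fragment = floor((MTU - header)/8)*8 = floor((1000 - 20)/8)*8 = floor(980/8)*8 = 976 B
Final fragment needs no 8-byte alignment: it can carry up to MTU - header = 980 B
Non-final fragments needed = ceil((payload - 980) / 976) = ceil(3110/976) = ceil(3.1865) = 4
Number of fragments = 4 + 1 = 5
Fragment sizes (data): 4 * 976 B + 186 B (last, 186 <= 980 OK)
Total bytes sent = payload + n_frags * header = 4090 + 5*20 = 4090 + 100 = 4190 B

5, 4190


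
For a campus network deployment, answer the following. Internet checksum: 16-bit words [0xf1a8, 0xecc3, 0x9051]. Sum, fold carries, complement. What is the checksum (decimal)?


Given words: [0xf1a8, 0xecc3, 0x9051]
Step 1: Sum all words
Raw sum = 61864 + 60611 + 36945 = 159420
Step 2: Fold carry: (28348 + 2) = 28350
One's complement = ~28350 & 0xFFFF = 37185

37185


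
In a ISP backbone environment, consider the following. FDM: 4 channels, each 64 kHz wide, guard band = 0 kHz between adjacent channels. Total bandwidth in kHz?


Given: 4 channels, 64 kHz each, guard = 0 kHz
Channel bandwidth = 4 * 64 = 256 kHz
Guard bands = 3 gaps * 0 kHz = 0 kHz
Total = 256 + 0 = 256 kHz

256


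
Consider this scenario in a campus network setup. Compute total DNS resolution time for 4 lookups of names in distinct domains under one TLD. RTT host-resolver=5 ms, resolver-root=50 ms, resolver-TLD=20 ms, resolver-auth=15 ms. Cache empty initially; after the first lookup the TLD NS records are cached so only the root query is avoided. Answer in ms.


Lookup 1 (cold cache): local + root + TLD + auth = 5 + 50 + 20 + 15 = 90 ms
Lookups 2..4 (TLD NS cached -> skip root; new domain -> still ask TLD and auth): local + TLD + auth = 5 + 20 + 15 = 40 ms each
Remaining 3 lookups: 3 * 40 = 120 ms
Total = 90 + 120 = 210 ms

210


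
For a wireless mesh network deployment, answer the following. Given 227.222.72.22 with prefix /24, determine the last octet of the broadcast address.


Given: IP = 227.222.72.22, prefix = /24
Host bits = 32 - 24 = 8
Network last octet = 22 AND mask = 0
Host part size = 2^8 - 1 = 255
Broadcast last octet = 0 OR 255 = 255

255


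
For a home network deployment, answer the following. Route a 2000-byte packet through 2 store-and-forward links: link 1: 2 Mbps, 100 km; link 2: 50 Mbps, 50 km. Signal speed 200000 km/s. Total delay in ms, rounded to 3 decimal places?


Packet = 2000 bytes = 16000 bits. Store-and-forward: sum (t_trans + t_prop) per link.
Link 1: t_trans = 16000/(2*10^6) s = 8.0000 ms; t_prop = 100/200000 s = 0.5000 ms; subtotal = 8.5000 ms
Link 2: t_trans = 16000/(50*10^6) s = 0.3200 ms; t_prop = 50/200000 s = 0.2500 ms; subtotal = 0.5700 ms
End-to-end = 8.5000 + 0.5700 = 9.0700 ms -> 9.070 ms (3 dp)

9.070


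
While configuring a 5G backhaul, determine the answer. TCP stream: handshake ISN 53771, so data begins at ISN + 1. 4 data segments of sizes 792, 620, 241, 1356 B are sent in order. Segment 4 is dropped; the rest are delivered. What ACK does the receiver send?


SYN uses sequence number 53771; first data byte = ISN + 1 = 53772.
Segment 1: SEQ = 53772, len = 792 B, covers [53772, 54563]
Segment 2: SEQ = 54564, len = 620 B, covers [54564, 55183]
Segment 3: SEQ = 55184, len = 241 B, covers [55184, 55424]
Segment 4: SEQ = 55425, len = 1356 B, covers [55425, 56780] [LOST]
In-order data received: bytes [53772, 55424] (segments 1..3).
Segment 4 missing -> gap begins at byte 55425.
Cumulative ACK = next expected in-order byte = 53772 + 792 + 620 + 241 = 55425

55425


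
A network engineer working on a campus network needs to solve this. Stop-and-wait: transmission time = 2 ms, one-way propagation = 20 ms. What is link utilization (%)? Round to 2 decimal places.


Given: Ttrans = 2 ms, Tprop = 20 ms
RTT = 2 * Tprop = 2 * 20 = 40 ms
U = Ttrans / (Ttrans + RTT)
U = 2 / (2 + 40)
U = 2 / 42 = 0.047619
U% = 4.76%

4.76


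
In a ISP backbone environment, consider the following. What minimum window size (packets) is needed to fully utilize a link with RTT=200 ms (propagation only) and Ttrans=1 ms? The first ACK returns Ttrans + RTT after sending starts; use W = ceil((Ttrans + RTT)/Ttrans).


Given: Ttrans = 1 ms, RTT = 200 ms (= 2 * Tprop, Tprop = 100 ms)
Time until first ACK returns = Ttrans + RTT = 1 + 200 = 201 ms
Need W * Ttrans >= Ttrans + RTT  ->  W >= (Ttrans + RTT) / Ttrans
(Ttrans + RTT) / Ttrans = 201 / 1 = 201
W_min = ceil(201) = 201

201


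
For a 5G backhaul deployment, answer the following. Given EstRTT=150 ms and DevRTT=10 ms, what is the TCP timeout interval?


Given: EstRTT = 150 ms, DevRTT = 10 ms
Timeout = EstRTT + 4 * DevRTT
4 * DevRTT = 4 * 10 = 40
Timeout = 150 + 40 = 190 ms

190


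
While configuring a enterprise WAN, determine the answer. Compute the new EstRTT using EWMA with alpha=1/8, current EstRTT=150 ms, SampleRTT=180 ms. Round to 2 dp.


Given: EstRTT = 150 ms, SampleRTT = 180 ms, alpha = 1/8
New EstRTT = (1 - alpha) * EstRTT + alpha * SampleRTT
(7/8) * 150 = 131.25
(1/8) * 180 = 22.5
New EstRTT = 131.25 + 22.5 = 153.75 ms -> 153.75 ms (2 dp)

153.75


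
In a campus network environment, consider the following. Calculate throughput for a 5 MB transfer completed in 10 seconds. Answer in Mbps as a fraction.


Given: file = 5 MB, time = 10 s
File in Mb = 5 * 8 = 40 Mb
Throughput = 40 / 10 Mbps
Throughput = 4 Mbps

4


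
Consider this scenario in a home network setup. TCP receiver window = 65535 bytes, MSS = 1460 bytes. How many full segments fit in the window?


Given: RWND = 65535 bytes, MSS = 1460 bytes
Full segments = floor(RWND / MSS)
Full segments = floor(65535 / 1460)
Full segments = floor(44.887) = 44

44


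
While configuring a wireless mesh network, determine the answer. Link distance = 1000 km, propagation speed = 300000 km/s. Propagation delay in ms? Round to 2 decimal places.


Given: distance = 1000 km, speed = 300000 km/s
Delay = distance / speed = 1000 / 300000 seconds
Delay in ms = 1000 * 1000 / 300000
Delay = 3.3333 ms
Rounded to 2 dp = 3.33 ms

3.33


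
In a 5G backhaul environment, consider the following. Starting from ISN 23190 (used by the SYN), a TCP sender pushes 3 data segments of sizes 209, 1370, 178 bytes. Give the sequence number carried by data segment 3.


The SYN occupies sequence number ISN = 23190, so the first data byte is ISN + 1 = 23191.
SEQ of data segment i = (ISN + 1) + sum of payload sizes of segments 1..i-1.
Segment 1: SEQ = 23191, payload = 209 bytes
Segment 2: SEQ = 23400, payload = 1370 bytes
Segment 3: SEQ = 24770, payload = 178 bytes
SEQ of segment 3 = 23191 + 209 + 1370 = 24770

24770


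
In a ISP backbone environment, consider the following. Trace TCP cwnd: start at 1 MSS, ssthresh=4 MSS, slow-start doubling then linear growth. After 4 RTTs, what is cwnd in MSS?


RTT 0: cwnd = 1 MSS (initial)
RTT 1: cwnd = 2 MSS (slow start, doubled)
RTT 2: cwnd = 4 MSS (slow start, doubled)
RTT 3: cwnd = 5 MSS (congestion avoidance, +1)
RTT 4: cwnd = 6 MSS (congestion avoidance, +1)

6


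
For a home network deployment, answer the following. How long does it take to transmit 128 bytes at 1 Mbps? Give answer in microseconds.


Given: packet = 128 bytes, bandwidth = 1 Mbps
Packet in bits = 128 * 8 = 1024 bits
Bandwidth = 1 * 10^6 = 1000000 bps
Time = 1024 / 1000000 seconds
Time in us = 1024 * 10^6 / 1000000 = 1024

1024


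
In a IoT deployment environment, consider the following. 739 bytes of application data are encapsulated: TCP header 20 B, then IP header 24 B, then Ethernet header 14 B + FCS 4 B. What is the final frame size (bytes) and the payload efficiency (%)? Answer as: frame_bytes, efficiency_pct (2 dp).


TCP segment = 739 + 20 = 759 B
IP packet = 759 + 24 = 783 B
Ethernet frame = 783 + 14 + 4 = 801 B
Efficiency = app / frame = 739 / 801 = 0.922597 = 92.2597% -> 92.26% (2 dp)

801, 92.26


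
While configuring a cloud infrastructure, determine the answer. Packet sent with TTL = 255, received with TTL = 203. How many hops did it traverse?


Given: initial TTL = 255, received TTL = 203
Hops = initial TTL - received TTL
Hops = 255 - 203 = 52

52


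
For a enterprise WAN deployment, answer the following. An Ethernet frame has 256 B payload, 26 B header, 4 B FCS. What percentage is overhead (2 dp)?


Given: payload = 256 B, header = 26 B, trailer = 4 B
Overhead bytes = header + trailer = 26 + 4 = 30
Total frame = payload + overhead = 256 + 30 = 286
Overhead % = 30 / 286 * 100 = 10.4895% -> 10.49% (2 dp)

10.49


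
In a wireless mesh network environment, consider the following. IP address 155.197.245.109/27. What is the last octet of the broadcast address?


Given: IP = 155.197.245.109, prefix = /27
Host bits = 32 - 27 = 5
Network last octet = 109 AND mask = 96
Host part size = 2^5 - 1 = 31
Broadcast last octet = 96 OR 31 = 127

127


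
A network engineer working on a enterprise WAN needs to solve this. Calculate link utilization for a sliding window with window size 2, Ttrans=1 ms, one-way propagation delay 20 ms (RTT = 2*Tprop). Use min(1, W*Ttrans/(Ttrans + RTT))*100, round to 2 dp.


Given: W = 2, Ttrans = 1 ms, RTT = 40 ms (= 2 * Tprop, Tprop = 20 ms)
Cycle time = Ttrans + RTT = 1 + 40 = 41 ms (first packet sent until its ACK returns)
W * Ttrans = 2 * 1 = 2 ms of sending per cycle
W * Ttrans / (Ttrans + RTT) = 2 / 41 = 0.048780
U = min(1, 0.048780) = 0.048780
U% = 4.88%

4.88


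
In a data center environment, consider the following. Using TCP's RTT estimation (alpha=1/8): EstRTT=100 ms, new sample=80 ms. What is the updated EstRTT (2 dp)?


Given: EstRTT = 100 ms, SampleRTT = 80 ms, alpha = 1/8
New EstRTT = (1 - alpha) * EstRTT + alpha * SampleRTT
(7/8) * 100 = 87.5
(1/8) * 80 = 10
New EstRTT = 87.5 + 10 = 97.5 ms -> 97.50 ms (2 dp)

97.50


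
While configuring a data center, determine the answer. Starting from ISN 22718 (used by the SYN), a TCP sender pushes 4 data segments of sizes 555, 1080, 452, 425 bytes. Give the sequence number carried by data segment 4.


The SYN occupies sequence number ISN = 22718, so the first data byte is ISN + 1 = 22719.
SEQ of data segment i = (ISN + 1) + sum of payload sizes of segments 1..i-1.
Segment 1: SEQ = 22719, payload = 555 bytes
Segment 2: SEQ = 23274, payload = 1080 bytes
Segment 3: SEQ = 24354, payload = 452 bytes
Segment 4: SEQ = 24806, payload = 425 bytes
SEQ of segment 4 = 22719 + 555 + 1080 + 452 = 24806

24806


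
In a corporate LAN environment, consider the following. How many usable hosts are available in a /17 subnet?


Given: subnet mask /17
Host bits = 32 - 17 = 15
Total addresses = 2^15 = 32768
Usable hosts = 32768 - 2 (network + broadcast) = 32766

32766


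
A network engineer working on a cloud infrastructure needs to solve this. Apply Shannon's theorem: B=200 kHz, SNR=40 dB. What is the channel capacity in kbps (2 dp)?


Given: B = 200 kHz, SNR = 40 dB
SNR linear = 10^(40/10) = 10000
1 + SNR = 10001
log2(10001) = 13.2878566418
C = 200 * 1000 * 13.2878566418 = 2657571.3284 bps
C = 2657.571328 kbps -> 2657.57 kbps (2 dp)

2657.57


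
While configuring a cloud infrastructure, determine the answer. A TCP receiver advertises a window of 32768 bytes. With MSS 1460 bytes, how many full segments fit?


Given: RWND = 32768 bytes, MSS = 1460 bytes
Full segments = floor(RWND / MSS)
Full segments = floor(32768 / 1460)
Full segments = floor(22.4438) = 22

22


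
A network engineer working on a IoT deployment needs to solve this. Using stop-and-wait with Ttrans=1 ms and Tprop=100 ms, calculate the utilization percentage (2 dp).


Given: Ttrans = 1 ms, Tprop = 100 ms
RTT = 2 * Tprop = 2 * 100 = 200 ms
U = Ttrans / (Ttrans + RTT)
U = 1 / (1 + 200)
U = 1 / 201 = 0.004975
U% = 0.50%

0.50


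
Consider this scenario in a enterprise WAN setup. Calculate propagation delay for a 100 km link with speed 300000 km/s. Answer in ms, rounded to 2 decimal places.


Given: distance = 100 km, speed = 300000 km/s
Delay = distance / speed = 100 / 300000 seconds
Delay in ms = 100 * 1000 / 300000
Delay = 0.3333 ms
Rounded to 2 dp = 0.33 ms

0.33


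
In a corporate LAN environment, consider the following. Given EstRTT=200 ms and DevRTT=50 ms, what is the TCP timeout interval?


Given: EstRTT = 200 ms, DevRTT = 50 ms
Timeout = EstRTT + 4 * DevRTT
4 * DevRTT = 4 * 50 = 200
Timeout = 200 + 200 = 400 ms

400


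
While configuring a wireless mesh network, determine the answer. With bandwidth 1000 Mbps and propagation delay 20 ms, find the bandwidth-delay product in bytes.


Given: bandwidth = 1000 Mbps, delay = 20 ms
BDP in bits = 1000 * 10^6 * 20 / 1000
BDP in bits = 20000000
BDP in bytes = 20000000 / 8 = 2500000

2500000


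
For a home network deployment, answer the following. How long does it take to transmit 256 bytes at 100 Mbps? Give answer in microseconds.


Given: packet = 256 bytes, bandwidth = 100 Mbps
Packet in bits = 256 * 8 = 2048 bits
Bandwidth = 100 * 10^6 = 100000000 bps
Time = 2048 / 100000000 seconds
Time in us = 2048 * 10^6 / 100000000 = 20.48

20.48


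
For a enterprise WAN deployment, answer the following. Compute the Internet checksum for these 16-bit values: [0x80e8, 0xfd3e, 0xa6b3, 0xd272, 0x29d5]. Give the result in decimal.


Given words: [0x80e8, 0xfd3e, 0xa6b3, 0xd272, 0x29d5]
Step 1: Sum all words
Raw sum = 33000 + 64830 + 42675 + 53874 + 10709 = 205088
Step 2: Fold carry: (8480 + 3) = 8483
One's complement = ~8483 & 0xFFFF = 57052

57052


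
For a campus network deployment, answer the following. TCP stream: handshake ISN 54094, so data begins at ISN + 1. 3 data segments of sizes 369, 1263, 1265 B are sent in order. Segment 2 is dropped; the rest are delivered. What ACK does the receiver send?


SYN uses sequence number 54094; first data byte = ISN + 1 = 54095.
Segment 1: SEQ = 54095, len = 369 B, covers [54095, 54463]
Segment 2: SEQ = 54464, len = 1263 B, covers [54464, 55726] [LOST]
Segment 3: SEQ = 55727, len = 1265 B, covers [55727, 56991]
In-order data received: bytes [54095, 54463] (segments 1..1).
Segment 2 missing -> gap begins at byte 54464; later segments buffered out of order.
Cumulative ACK = next expected in-order byte = 54095 + 369 = 54464

54464


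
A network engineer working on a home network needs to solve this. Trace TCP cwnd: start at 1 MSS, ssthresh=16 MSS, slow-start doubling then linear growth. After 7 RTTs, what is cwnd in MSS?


RTT 0: cwnd = 1 MSS (initial)
RTT 1: cwnd = 2 MSS (slow start, doubled)
RTT 2: cwnd = 4 MSS (slow start, doubled)
RTT 3: cwnd = 8 MSS (slow start, doubled)
RTT 4: cwnd = 16 MSS (slow start, doubled)
RTT 5: cwnd = 17 MSS (congestion avoidance, +1)
RTT 6: cwnd = 18 MSS (congestion avoidance, +1)
RTT 7: cwnd = 19 MSS (congestion avoidance, +1)

19


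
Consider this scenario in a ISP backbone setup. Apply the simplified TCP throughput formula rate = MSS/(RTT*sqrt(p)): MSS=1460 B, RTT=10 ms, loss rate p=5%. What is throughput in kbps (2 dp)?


Given: MSS = 1460 bytes, RTT = 10 ms, loss = 5%
RTT in seconds = 10 / 1000 = 0.01
Loss rate = 5% = 0.05
sqrt(loss) = sqrt(0.05) = 0.223606797750
Throughput (bytes/s) = 1460 / (0.01 * 0.223606797750) = 652931.8494
Throughput (kbps) = 652931.8494 * 8 / 1000 = 5223.454795 -> 5223.45 kbps (2 dp)

5223.45


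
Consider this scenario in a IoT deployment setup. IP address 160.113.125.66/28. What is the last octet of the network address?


Given: IP = 160.113.125.66, prefix = /28
Subnet mask = 255.255.255.240
Last octet of IP: 66
Last octet of mask: 240
Network last octet = 66 AND 240 = 64

64


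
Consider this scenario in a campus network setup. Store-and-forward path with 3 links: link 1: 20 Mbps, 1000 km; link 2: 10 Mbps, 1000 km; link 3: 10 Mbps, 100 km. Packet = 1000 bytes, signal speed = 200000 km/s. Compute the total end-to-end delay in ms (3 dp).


Packet = 1000 bytes = 8000 bits. Store-and-forward: sum (t_trans + t_prop) per link.
Link 1: t_trans = 8000/(20*10^6) s = 0.4000 ms; t_prop = 1000/200000 s = 5.0000 ms; subtotal = 5.4000 ms
Link 2: t_trans = 8000/(10*10^6) s = 0.8000 ms; t_prop = 1000/200000 s = 5.0000 ms; subtotal = 5.8000 ms
Link 3: t_trans = 8000/(10*10^6) s = 0.8000 ms; t_prop = 100/200000 s = 0.5000 ms; subtotal = 1.3000 ms
End-to-end = 5.4000 + 5.8000 + 1.3000 = 12.5000 ms -> 12.500 ms (3 dp)

12.500


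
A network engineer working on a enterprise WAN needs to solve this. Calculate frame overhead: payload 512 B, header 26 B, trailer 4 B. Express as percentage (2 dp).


Given: payload = 512 B, header = 26 B, trailer = 4 B
Overhead bytes = header + trailer = 26 + 4 = 30
Total frame = payload + overhead = 512 + 30 = 542
Overhead % = 30 / 542 * 100 = 5.5351% -> 5.54% (2 dp)

5.54


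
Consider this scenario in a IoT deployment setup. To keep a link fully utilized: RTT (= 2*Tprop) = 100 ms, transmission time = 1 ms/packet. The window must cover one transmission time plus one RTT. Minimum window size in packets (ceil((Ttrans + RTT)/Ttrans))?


Given: Ttrans = 1 ms, RTT = 100 ms (= 2 * Tprop, Tprop = 50 ms)
Time until first ACK returns = Ttrans + RTT = 1 + 100 = 101 ms
Need W * Ttrans >= Ttrans + RTT  ->  W >= (Ttrans + RTT) / Ttrans
(Ttrans + RTT) / Ttrans = 101 / 1 = 101
W_min = ceil(101) = 101

101


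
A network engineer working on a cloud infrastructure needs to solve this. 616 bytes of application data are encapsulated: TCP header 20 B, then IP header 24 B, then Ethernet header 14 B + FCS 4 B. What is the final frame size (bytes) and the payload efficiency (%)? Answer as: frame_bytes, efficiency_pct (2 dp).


TCP segment = 616 + 20 = 636 B
IP packet = 636 + 24 = 660 B
Ethernet frame = 660 + 14 + 4 = 678 B
Efficiency = app / frame = 616 / 678 = 0.908555 = 90.8555% -> 90.86% (2 dp)

678, 90.86


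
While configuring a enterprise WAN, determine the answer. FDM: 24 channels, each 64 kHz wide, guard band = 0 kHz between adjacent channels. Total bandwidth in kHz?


Given: 24 channels, 64 kHz each, guard = 0 kHz
Channel bandwidth = 24 * 64 = 1536 kHz
Guard bands = 23 gaps * 0 kHz = 0 kHz
Total = 1536 + 0 = 1536 kHz

1536


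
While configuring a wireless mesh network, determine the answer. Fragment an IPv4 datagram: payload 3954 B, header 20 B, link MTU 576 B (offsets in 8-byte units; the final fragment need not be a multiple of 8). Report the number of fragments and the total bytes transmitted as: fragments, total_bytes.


Max data per non-final fragment = floor((MTU - header)/8)*8 = floor((576 - 20)/8)*8 = floor(556/8)*8 = 552 B
Final fragment needs no 8-byte alignment: it can carry up to MTU - header = 556 B
Non-final fragments needed = ceil((payload - 556) / 552) = ceil(3398/552) = ceil(6.1558) = 7
Number of fragments = 7 + 1 = 8
Fragment sizes (data): 7 * 552 B + 90 B (last, 90 <= 556 OK)
Total bytes sent = payload + n_frags * header = 3954 + 8*20 = 3954 + 160 = 4114 B

8, 4114


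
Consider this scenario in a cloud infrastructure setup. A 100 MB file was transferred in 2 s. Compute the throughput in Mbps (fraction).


Given: file = 100 MB, time = 2 s
File in Mb = 100 * 8 = 800 Mb
Throughput = 800 / 2 Mbps
Throughput = 400 Mbps

400


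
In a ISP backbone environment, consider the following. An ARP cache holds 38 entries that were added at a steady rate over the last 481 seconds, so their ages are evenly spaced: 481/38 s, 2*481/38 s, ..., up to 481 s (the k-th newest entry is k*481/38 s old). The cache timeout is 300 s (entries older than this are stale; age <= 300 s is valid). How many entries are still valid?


Ages are k * 481/38 s for k = 1..38 (spacing = 12.6579 s).
Entry k is valid iff k * 481/38 <= 300 iff k <= 38 * 300 / 481 = 23.7006
n_valid = floor(23.7006) = 23
(n_stale = 38 - 23 = 15)

23


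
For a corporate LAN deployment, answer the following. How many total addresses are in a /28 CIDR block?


Given: CIDR prefix /28
Host bits = 32 - 28 = 4
Total addresses = 2^4 = 16

16
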